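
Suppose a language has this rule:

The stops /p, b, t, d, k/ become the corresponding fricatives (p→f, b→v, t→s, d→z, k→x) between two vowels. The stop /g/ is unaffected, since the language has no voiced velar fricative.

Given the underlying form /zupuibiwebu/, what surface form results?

zufuiviwevu

/p/ is a stop between vowels /u/ and /u/, so it spirantizes to the fricative [f].
/b/ is a stop between vowels /i/ and /i/, so it spirantizes to the fricative [v].
/b/ is a stop between vowels /e/ and /u/, so it spirantizes to the fricative [v].
Surface form: [zufuiviwevu].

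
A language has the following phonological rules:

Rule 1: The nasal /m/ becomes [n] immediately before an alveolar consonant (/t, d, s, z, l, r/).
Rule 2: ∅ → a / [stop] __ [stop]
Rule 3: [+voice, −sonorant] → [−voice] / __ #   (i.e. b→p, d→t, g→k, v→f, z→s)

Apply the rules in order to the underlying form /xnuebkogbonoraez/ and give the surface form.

Rule 1 (nasal place assimilation): no segment meets the environment; /xnuebkogbonoraez/ is unchanged.
Rule 2 (stop-cluster a-epenthesis): /b/ and /k/ form a stop–stop cluster, so [a] is inserted between them. /g/ and /b/ form a stop–stop cluster, so [a] is inserted between them. /xnuebkogbonoraez/ → xnuebakogabonoraez.
Rule 3 (final devoicing): /z/ is a voiced obstruent in word-final position, so it devoices to [s]. /xnuebakogabonoraez/ → xnuebakogabonoraes.

xnuebakogabonoraes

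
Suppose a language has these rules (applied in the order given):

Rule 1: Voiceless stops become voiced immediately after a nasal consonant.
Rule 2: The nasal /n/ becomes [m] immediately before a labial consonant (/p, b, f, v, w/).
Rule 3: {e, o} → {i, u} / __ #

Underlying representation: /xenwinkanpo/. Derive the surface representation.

Rule 1 (post-nasal voicing): /k/ is a voiceless stop immediately after the nasal /n/, so it voices to [g]. /p/ is a voiceless stop immediately after the nasal /n/, so it voices to [b]. /xenwinkanpo/ → xenwinganbo.
Rule 2 (nasal place assimilation): /n/ precedes the labial consonant /w/, so it assimilates in place to [m]. /n/ precedes the labial consonant /b/, so it assimilates in place to [m]. /xenwinganbo/ → xemwingambo.
Rule 3 (final vowel raising): /o/ is a mid vowel in word-final position, so it raises to [u]. /xemwingambo/ → xemwingambu.

xemwingambu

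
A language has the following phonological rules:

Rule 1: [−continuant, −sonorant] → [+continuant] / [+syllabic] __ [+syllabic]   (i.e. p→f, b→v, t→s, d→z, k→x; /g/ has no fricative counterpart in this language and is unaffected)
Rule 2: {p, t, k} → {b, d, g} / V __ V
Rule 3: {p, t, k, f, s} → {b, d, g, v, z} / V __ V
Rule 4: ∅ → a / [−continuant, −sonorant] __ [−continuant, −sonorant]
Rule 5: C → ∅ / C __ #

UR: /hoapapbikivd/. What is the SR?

hoavapabixiv

Rule 1 (intervocalic spirantization): /p/ is a stop between vowels /a/ and /a/, so it spirantizes to the fricative [f]. /k/ is a stop between vowels /i/ and /i/, so it spirantizes to the fricative [x]. /hoapapbikivd/ → hoafapbixivd.
Rule 2 (intervocalic voicing): no segment meets the environment; /hoafapbixivd/ is unchanged.
Rule 3 (intervocalic voicing): /f/ is a voiceless obstruent between vowels /a/ and /a/, so it voices to [v]. /hoafapbixivd/ → hoavapbixivd.
Rule 4 (stop-cluster a-epenthesis): /p/ and /b/ form a stop–stop cluster, so [a] is inserted between them. /hoavapbixivd/ → hoavapabixivd.
Rule 5 (final cluster simplification): /d/ is the second consonant of a word-final cluster /vd/, so it deletes. /hoavapabixivd/ → hoavapabixiv.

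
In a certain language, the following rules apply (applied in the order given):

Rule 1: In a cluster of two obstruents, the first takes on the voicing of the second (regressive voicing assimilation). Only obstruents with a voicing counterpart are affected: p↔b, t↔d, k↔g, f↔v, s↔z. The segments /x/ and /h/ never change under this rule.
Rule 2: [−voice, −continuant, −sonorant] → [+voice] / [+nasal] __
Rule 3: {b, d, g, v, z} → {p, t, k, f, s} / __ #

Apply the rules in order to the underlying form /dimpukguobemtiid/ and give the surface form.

dimbugguobemdiit

Rule 1 (regressive voicing assimilation): /k/ precedes the voiced obstruent /g/, so it voices to [g] by assimilation. /dimpukguobemtiid/ → dimpugguobemtiid.
Rule 2 (post-nasal voicing): /p/ is a voiceless stop immediately after the nasal /m/, so it voices to [b]. /t/ is a voiceless stop immediately after the nasal /m/, so it voices to [d]. /dimpugguobemtiid/ → dimbugguobemdiid.
Rule 3 (final devoicing): /d/ is a voiced obstruent in word-final position, so it devoices to [t]. /dimbugguobemdiid/ → dimbugguobemdiit.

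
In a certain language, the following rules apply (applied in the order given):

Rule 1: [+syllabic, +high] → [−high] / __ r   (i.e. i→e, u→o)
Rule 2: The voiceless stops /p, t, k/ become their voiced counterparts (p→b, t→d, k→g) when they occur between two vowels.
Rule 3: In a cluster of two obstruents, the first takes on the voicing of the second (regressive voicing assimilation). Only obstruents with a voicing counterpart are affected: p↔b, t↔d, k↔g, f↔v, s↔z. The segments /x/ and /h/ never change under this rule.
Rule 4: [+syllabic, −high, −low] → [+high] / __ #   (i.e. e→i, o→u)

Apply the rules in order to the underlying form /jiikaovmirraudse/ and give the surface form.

Rule 1 (pre-rhotic lowering): /i/ is a high vowel immediately before /r/, so it lowers to [e]. /jiikaovmirraudse/ → jiikaovmerraudse.
Rule 2 (intervocalic voicing): /k/ is a voiceless stop between vowels /i/ and /a/, so it voices to [g]. /jiikaovmerraudse/ → jiigaovmerraudse.
Rule 3 (regressive voicing assimilation): /d/ precedes the voiceless obstruent /s/, so it devoices to [t] by assimilation. /jiigaovmerraudse/ → jiigaovmerrautse.
Rule 4 (final vowel raising): /e/ is a mid vowel in word-final position, so it raises to [i]. /jiigaovmerrautse/ → jiigaovmerrautsi.

jiigaovmerrautsi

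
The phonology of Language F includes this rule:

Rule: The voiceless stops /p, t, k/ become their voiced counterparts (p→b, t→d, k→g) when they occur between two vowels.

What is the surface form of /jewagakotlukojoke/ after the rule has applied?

jewagagotlugojoge

Scanning /jewagakotlukojoke/: /k/ is a voiceless stop between vowels /a/ and /o/, so it voices to [g]; /t/ at position 9 is not in the conditioning environment; /k/ is a voiceless stop between vowels /u/ and /o/, so it voices to [g]; /k/ is a voiceless stop between vowels /o/ and /e/, so it voices to [g].
Result: [jewagagotlugojoge].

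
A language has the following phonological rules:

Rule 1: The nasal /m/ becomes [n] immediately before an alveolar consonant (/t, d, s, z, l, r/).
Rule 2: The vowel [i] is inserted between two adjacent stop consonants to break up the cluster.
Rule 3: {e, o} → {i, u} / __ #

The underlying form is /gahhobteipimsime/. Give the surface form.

gahhobiteipinsimi

Rule 1 (nasal place assimilation): /m/ precedes the alveolar consonant /s/, so it assimilates in place to [n]. /gahhobteipimsime/ → gahhobteipinsime.
Rule 2 (stop-cluster i-epenthesis): /b/ and /t/ form a stop–stop cluster, so [i] is inserted between them. /gahhobteipinsime/ → gahhobiteipinsime.
Rule 3 (final vowel raising): /e/ is a mid vowel in word-final position, so it raises to [i]. /gahhobiteipinsime/ → gahhobiteipinsimi.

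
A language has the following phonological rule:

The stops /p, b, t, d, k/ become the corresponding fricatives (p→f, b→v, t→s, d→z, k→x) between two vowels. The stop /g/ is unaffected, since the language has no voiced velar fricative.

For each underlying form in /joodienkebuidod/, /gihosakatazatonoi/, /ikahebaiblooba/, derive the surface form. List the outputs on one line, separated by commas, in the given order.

/joodienkebuidod/: /d/ is a stop between vowels /o/ and /i/, so it spirantizes to the fricative [z]. /b/ is a stop between vowels /e/ and /u/, so it spirantizes to the fricative [v]. /d/ is a stop between vowels /i/ and /o/, so it spirantizes to the fricative [z]. → [joozienkevuizod].
/gihosakatazatonoi/: /k/ is a stop between vowels /a/ and /a/, so it spirantizes to the fricative [x]. /t/ is a stop between vowels /a/ and /a/, so it spirantizes to the fricative [s]. /t/ is a stop between vowels /a/ and /o/, so it spirantizes to the fricative [s]. → [gihosaxasazasonoi].
/ikahebaiblooba/: /k/ is a stop between vowels /i/ and /a/, so it spirantizes to the fricative [x]. /b/ is a stop between vowels /e/ and /a/, so it spirantizes to the fricative [v]. /b/ is a stop between vowels /o/ and /a/, so it spirantizes to the fricative [v]. → [ixahevaibloova].

joozienkevuizod, gihosaxasazasonoi, ixahevaibloova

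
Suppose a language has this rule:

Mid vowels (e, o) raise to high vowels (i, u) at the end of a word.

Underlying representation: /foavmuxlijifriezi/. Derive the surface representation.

foavmuxlijifriezi

No segment of /foavmuxlijifriezi/ meets the structural description of the rule, so the form surfaces unchanged.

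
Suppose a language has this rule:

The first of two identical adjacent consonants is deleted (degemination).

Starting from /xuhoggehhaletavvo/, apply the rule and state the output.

/gg/ is a geminate; the first /g/ deletes.
/hh/ is a geminate; the first /h/ deletes.
/vv/ is a geminate; the first /v/ deletes.
The other instances of /x/, /h/, /g/, /l/, /t/, /v/ do not occur in the required environment and remain unchanged.
Surface form: [xuhogehaletavo].

xuhogehaletavo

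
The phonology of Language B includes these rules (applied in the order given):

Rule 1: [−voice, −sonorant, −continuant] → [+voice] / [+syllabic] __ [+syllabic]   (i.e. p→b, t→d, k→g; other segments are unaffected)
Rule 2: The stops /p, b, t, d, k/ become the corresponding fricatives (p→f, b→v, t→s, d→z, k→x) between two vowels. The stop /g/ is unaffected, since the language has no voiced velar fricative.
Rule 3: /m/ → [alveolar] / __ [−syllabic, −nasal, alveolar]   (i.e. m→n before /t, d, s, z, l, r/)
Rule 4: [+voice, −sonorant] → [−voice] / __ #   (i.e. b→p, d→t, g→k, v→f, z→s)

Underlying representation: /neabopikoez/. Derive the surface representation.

neavovigoes

Rule 1 (intervocalic voicing): /p/ is a voiceless stop between vowels /o/ and /i/, so it voices to [b]. /k/ is a voiceless stop between vowels /i/ and /o/, so it voices to [g]. /neabopikoez/ → neabobigoez.
Rule 2 (intervocalic spirantization): /b/ is a stop between vowels /a/ and /o/, so it spirantizes to the fricative [v]. /b/ is a stop between vowels /o/ and /i/, so it spirantizes to the fricative [v]. /neabobigoez/ → neavovigoez.
Rule 3 (nasal place assimilation): no segment meets the environment; /neavovigoez/ is unchanged.
Rule 4 (final devoicing): /z/ is a voiced obstruent in word-final position, so it devoices to [s]. /neavovigoez/ → neavovigoes.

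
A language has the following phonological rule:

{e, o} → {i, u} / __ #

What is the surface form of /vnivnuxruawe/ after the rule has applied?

/e/ is a mid vowel in word-final position, so it raises to [i].
Surface form: [vnivnuxruawi].

vnivnuxruawi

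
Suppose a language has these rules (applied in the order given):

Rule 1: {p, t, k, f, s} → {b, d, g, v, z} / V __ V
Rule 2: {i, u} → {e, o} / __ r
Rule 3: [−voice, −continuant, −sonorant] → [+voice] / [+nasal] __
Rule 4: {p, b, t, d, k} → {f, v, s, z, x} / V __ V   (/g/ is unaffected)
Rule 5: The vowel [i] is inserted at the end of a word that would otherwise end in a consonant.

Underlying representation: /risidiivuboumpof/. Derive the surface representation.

riziziivuvoumbofi

Rule 1 (intervocalic voicing): /s/ is a voiceless obstruent between vowels /i/ and /i/, so it voices to [z]. /risidiivuboumpof/ → rizidiivuboumpof.
Rule 2 (pre-rhotic lowering): no segment meets the environment; /rizidiivuboumpof/ is unchanged.
Rule 3 (post-nasal voicing): /p/ is a voiceless stop immediately after the nasal /m/, so it voices to [b]. /rizidiivuboumpof/ → rizidiivuboumbof.
Rule 4 (intervocalic spirantization): /d/ is a stop between vowels /i/ and /i/, so it spirantizes to the fricative [z]. /b/ is a stop between vowels /u/ and /o/, so it spirantizes to the fricative [v]. /rizidiivuboumbof/ → riziziivuvoumbof.
Rule 5 (final i-epenthesis): the form ends in the consonant /f/, so [i] is inserted word-finally. /riziziivuvoumbof/ → riziziivuvoumbofi.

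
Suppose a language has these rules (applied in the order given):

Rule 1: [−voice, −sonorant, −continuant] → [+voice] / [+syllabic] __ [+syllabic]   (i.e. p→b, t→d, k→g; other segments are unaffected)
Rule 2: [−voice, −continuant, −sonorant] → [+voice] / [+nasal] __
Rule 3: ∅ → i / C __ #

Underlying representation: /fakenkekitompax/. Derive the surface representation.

Rule 1 (intervocalic voicing): /k/ is a voiceless stop between vowels /a/ and /e/, so it voices to [g]. /k/ is a voiceless stop between vowels /e/ and /i/, so it voices to [g]. /t/ is a voiceless stop between vowels /i/ and /o/, so it voices to [d]. /fakenkekitompax/ → fagenkegidompax.
Rule 2 (post-nasal voicing): /k/ is a voiceless stop immediately after the nasal /n/, so it voices to [g]. /p/ is a voiceless stop immediately after the nasal /m/, so it voices to [b]. /fagenkegidompax/ → fagengegidombax.
Rule 3 (final i-epenthesis): the form ends in the consonant /x/, so [i] is inserted word-finally. /fagengegidombax/ → fagengegidombaxi.

fagengegidombaxi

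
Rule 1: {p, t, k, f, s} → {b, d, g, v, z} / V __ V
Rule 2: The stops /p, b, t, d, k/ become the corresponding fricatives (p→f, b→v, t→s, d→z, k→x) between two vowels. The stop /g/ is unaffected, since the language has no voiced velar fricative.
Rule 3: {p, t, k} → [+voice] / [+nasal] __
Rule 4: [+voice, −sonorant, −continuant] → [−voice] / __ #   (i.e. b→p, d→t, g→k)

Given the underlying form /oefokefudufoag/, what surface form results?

oevogevuzuvoak

Rule 1 (intervocalic voicing): /f/ is a voiceless obstruent between vowels /e/ and /o/, so it voices to [v]. /k/ is a voiceless obstruent between vowels /o/ and /e/, so it voices to [g]. /f/ is a voiceless obstruent between vowels /e/ and /u/, so it voices to [v]. /f/ is a voiceless obstruent between vowels /u/ and /o/, so it voices to [v]. /oefokefudufoag/ → oevogevuduvoag.
Rule 2 (intervocalic spirantization): /d/ is a stop between vowels /u/ and /u/, so it spirantizes to the fricative [z]. /oevogevuduvoag/ → oevogevuzuvoag.
Rule 3 (post-nasal voicing): no segment meets the environment; /oevogevuzuvoag/ is unchanged.
Rule 4 (final devoicing): /g/ is a voiced stop in word-final position, so it devoices to [k]. /oevogevuzuvoag/ → oevogevuzuvoak.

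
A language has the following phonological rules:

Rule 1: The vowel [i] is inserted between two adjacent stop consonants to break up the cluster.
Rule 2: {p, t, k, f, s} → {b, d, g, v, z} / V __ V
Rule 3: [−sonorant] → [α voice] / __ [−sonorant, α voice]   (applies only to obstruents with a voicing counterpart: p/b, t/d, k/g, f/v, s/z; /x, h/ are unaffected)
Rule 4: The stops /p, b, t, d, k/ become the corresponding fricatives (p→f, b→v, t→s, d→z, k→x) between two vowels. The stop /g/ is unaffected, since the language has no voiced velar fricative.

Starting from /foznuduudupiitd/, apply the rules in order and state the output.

foznuzuuzuviizid

Rule 1 (stop-cluster i-epenthesis): /t/ and /d/ form a stop–stop cluster, so [i] is inserted between them. /foznuduudupiitd/ → foznuduudupiitid.
Rule 2 (intervocalic voicing): /p/ is a voiceless obstruent between vowels /u/ and /i/, so it voices to [b]. /t/ is a voiceless obstruent between vowels /i/ and /i/, so it voices to [d]. /foznuduudupiitid/ → foznuduudubiidid.
Rule 3 (regressive voicing assimilation): no segment meets the environment; /foznuduudubiidid/ is unchanged.
Rule 4 (intervocalic spirantization): /d/ is a stop between vowels /u/ and /u/, so it spirantizes to the fricative [z]. /d/ is a stop between vowels /u/ and /u/, so it spirantizes to the fricative [z]. /b/ is a stop between vowels /u/ and /i/, so it spirantizes to the fricative [v]. /d/ is a stop between vowels /i/ and /i/, so it spirantizes to the fricative [z]. /foznuduudubiidid/ → foznuzuuzuviizid.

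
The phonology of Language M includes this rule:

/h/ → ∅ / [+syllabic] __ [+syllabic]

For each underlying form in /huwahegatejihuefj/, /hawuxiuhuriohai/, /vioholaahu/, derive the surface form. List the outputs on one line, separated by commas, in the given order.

huwaegatejiuefj, hawuxiuurioai, vioolaau

/huwahegatejihuefj/: /h/ occurs between vowels /a/ and /e/, so it deletes. /h/ occurs between vowels /i/ and /u/, so it deletes. → [huwaegatejiuefj].
/hawuxiuhuriohai/: /h/ occurs between vowels /u/ and /u/, so it deletes. /h/ occurs between vowels /o/ and /a/, so it deletes. → [hawuxiuurioai].
/vioholaahu/: /h/ occurs between vowels /o/ and /o/, so it deletes. /h/ occurs between vowels /a/ and /u/, so it deletes. → [vioolaau].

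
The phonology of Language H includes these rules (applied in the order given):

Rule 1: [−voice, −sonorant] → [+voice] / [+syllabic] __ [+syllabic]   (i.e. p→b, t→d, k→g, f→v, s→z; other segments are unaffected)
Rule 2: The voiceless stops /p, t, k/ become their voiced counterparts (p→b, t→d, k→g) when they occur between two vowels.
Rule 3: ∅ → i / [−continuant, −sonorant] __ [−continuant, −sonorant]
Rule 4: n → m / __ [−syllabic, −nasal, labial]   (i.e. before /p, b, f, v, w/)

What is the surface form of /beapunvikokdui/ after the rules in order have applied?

beabumvigokidui

Rule 1 (intervocalic voicing): /p/ is a voiceless obstruent between vowels /a/ and /u/, so it voices to [b]. /k/ is a voiceless obstruent between vowels /i/ and /o/, so it voices to [g]. /beapunvikokdui/ → beabunvigokdui.
Rule 2 (intervocalic voicing): no segment meets the environment; /beabunvigokdui/ is unchanged.
Rule 3 (stop-cluster i-epenthesis): /k/ and /d/ form a stop–stop cluster, so [i] is inserted between them. /beabunvigokdui/ → beabunvigokidui.
Rule 4 (nasal place assimilation): /n/ precedes the labial consonant /v/, so it assimilates in place to [m]. /beabunvigokidui/ → beabumvigokidui.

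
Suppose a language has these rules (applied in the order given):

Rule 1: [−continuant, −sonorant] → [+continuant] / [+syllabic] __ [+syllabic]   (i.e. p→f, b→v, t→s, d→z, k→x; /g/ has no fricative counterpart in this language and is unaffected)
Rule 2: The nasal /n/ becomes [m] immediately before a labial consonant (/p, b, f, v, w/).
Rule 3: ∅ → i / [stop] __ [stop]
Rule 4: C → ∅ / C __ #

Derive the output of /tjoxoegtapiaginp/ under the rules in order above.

tjoxoegitafiagim

Rule 1 (intervocalic spirantization): /p/ is a stop between vowels /a/ and /i/, so it spirantizes to the fricative [f]. /tjoxoegtapiaginp/ → tjoxoegtafiaginp.
Rule 2 (nasal place assimilation): /n/ precedes the labial consonant /p/, so it assimilates in place to [m]. /tjoxoegtafiaginp/ → tjoxoegtafiagimp.
Rule 3 (stop-cluster i-epenthesis): /g/ and /t/ form a stop–stop cluster, so [i] is inserted between them. /tjoxoegtafiagimp/ → tjoxoegitafiagimp.
Rule 4 (final cluster simplification): /p/ is the second consonant of a word-final cluster /mp/, so it deletes. /tjoxoegitafiagimp/ → tjoxoegitafiagim.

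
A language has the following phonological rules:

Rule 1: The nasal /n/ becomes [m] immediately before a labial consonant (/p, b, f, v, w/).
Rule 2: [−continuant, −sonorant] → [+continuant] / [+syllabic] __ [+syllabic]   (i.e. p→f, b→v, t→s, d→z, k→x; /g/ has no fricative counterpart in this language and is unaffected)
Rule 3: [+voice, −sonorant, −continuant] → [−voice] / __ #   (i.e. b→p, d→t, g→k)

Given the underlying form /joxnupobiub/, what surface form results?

joxnufoviup

Rule 1 (nasal place assimilation): no segment meets the environment; /joxnupobiub/ is unchanged.
Rule 2 (intervocalic spirantization): /p/ is a stop between vowels /u/ and /o/, so it spirantizes to the fricative [f]. /b/ is a stop between vowels /o/ and /i/, so it spirantizes to the fricative [v]. /joxnupobiub/ → joxnufoviub.
Rule 3 (final devoicing): /b/ is a voiced stop in word-final position, so it devoices to [p]. /joxnufoviub/ → joxnufoviup.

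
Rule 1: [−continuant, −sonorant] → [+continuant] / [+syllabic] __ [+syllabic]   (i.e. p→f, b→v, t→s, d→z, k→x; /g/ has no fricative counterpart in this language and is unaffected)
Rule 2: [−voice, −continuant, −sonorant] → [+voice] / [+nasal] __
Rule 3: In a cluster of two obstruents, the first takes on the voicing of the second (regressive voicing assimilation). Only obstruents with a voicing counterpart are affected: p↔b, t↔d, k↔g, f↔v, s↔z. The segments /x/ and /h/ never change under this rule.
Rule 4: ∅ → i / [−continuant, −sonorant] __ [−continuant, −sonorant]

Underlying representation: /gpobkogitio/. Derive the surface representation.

Rule 1 (intervocalic spirantization): /t/ is a stop between vowels /i/ and /i/, so it spirantizes to the fricative [s]. /gpobkogitio/ → gpobkogisio.
Rule 2 (post-nasal voicing): no segment meets the environment; /gpobkogisio/ is unchanged.
Rule 3 (regressive voicing assimilation): /g/ precedes the voiceless obstruent /p/, so it devoices to [k] by assimilation. /b/ precedes the voiceless obstruent /k/, so it devoices to [p] by assimilation. /gpobkogisio/ → kpopkogisio.
Rule 4 (stop-cluster i-epenthesis): /k/ and /p/ form a stop–stop cluster, so [i] is inserted between them. /p/ and /k/ form a stop–stop cluster, so [i] is inserted between them. /kpopkogisio/ → kipopikogisio.

kipopikogisio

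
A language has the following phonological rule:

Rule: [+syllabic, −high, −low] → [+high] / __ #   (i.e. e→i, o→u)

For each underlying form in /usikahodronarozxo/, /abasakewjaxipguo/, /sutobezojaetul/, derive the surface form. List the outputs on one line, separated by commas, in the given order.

/usikahodronarozxo/: /o/ is a mid vowel in word-final position, so it raises to [u]. → [usikahodronarozxu].
/abasakewjaxipguo/: /o/ is a mid vowel in word-final position, so it raises to [u]. → [abasakewjaxipguu].
/sutobezojaetul/: the rule's environment is not met; surfaces unchanged as [sutobezojaetul].

usikahodronarozxu, abasakewjaxipguu, sutobezojaetul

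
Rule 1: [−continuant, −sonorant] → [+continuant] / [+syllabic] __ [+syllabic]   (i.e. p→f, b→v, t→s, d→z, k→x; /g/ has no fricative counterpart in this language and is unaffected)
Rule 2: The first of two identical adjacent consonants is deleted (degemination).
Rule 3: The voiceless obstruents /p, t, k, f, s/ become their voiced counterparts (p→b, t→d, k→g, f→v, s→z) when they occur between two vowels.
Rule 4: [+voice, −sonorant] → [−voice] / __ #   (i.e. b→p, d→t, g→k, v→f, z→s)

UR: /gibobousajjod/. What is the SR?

givovouzajot

Rule 1 (intervocalic spirantization): /b/ is a stop between vowels /i/ and /o/, so it spirantizes to the fricative [v]. /b/ is a stop between vowels /o/ and /o/, so it spirantizes to the fricative [v]. /gibobousajjod/ → givovousajjod.
Rule 2 (degemination): /jj/ is a geminate; the first /j/ deletes. /givovousajjod/ → givovousajod.
Rule 3 (intervocalic voicing): /s/ is a voiceless obstruent between vowels /u/ and /a/, so it voices to [z]. /givovousajod/ → givovouzajod.
Rule 4 (final devoicing): /d/ is a voiced obstruent in word-final position, so it devoices to [t]. /givovouzajod/ → givovouzajot.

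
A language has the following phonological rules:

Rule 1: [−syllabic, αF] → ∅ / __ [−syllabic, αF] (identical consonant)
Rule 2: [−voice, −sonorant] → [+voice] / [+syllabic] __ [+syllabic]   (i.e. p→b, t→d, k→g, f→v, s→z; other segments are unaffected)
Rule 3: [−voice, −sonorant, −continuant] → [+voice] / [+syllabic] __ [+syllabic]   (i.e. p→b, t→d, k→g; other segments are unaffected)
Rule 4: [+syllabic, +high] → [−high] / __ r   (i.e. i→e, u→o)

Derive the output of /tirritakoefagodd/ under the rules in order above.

Rule 1 (degemination): /rr/ is a geminate; the first /r/ deletes. /dd/ is a geminate; the first /d/ deletes. /tirritakoefagodd/ → tiritakoefagod.
Rule 2 (intervocalic voicing): /t/ is a voiceless obstruent between vowels /i/ and /a/, so it voices to [d]. /k/ is a voiceless obstruent between vowels /a/ and /o/, so it voices to [g]. /f/ is a voiceless obstruent between vowels /e/ and /a/, so it voices to [v]. /tiritakoefagod/ → tiridagoevagod.
Rule 3 (intervocalic voicing): no segment meets the environment; /tiridagoevagod/ is unchanged.
Rule 4 (pre-rhotic lowering): /i/ is a high vowel immediately before /r/, so it lowers to [e]. /tiridagoevagod/ → teridagoevagod.

teridagoevagod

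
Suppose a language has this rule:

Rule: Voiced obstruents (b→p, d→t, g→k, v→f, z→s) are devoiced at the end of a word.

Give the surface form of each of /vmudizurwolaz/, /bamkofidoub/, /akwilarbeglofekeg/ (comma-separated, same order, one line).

vmudizurwolas, bamkofidoup, akwilarbeglofekek

/vmudizurwolaz/: /z/ is a voiced obstruent in word-final position, so it devoices to [s]. → [vmudizurwolas].
/bamkofidoub/: /b/ is a voiced obstruent in word-final position, so it devoices to [p]. → [bamkofidoup].
/akwilarbeglofekeg/: /g/ is a voiced obstruent in word-final position, so it devoices to [k]. → [akwilarbeglofekek].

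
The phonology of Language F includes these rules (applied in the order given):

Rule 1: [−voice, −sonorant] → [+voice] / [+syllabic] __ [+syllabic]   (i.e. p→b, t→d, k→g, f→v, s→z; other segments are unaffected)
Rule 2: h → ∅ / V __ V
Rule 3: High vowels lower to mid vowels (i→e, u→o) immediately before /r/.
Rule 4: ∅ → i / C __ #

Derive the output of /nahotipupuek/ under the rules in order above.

Rule 1 (intervocalic voicing): /t/ is a voiceless obstruent between vowels /o/ and /i/, so it voices to [d]. /p/ is a voiceless obstruent between vowels /i/ and /u/, so it voices to [b]. /p/ is a voiceless obstruent between vowels /u/ and /u/, so it voices to [b]. /nahotipupuek/ → nahodibubuek.
Rule 2 (intervocalic h-deletion): /h/ occurs between vowels /a/ and /o/, so it deletes. /nahodibubuek/ → naodibubuek.
Rule 3 (pre-rhotic lowering): no segment meets the environment; /naodibubuek/ is unchanged.
Rule 4 (final i-epenthesis): the form ends in the consonant /k/, so [i] is inserted word-finally. /naodibubuek/ → naodibubueki.

naodibubueki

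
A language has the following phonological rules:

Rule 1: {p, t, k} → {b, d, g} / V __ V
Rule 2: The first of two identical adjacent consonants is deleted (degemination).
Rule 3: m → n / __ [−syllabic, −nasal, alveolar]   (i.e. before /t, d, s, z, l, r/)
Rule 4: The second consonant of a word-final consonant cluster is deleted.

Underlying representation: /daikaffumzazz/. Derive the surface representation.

Rule 1 (intervocalic voicing): /k/ is a voiceless stop between vowels /i/ and /a/, so it voices to [g]. /daikaffumzazz/ → daigaffumzazz.
Rule 2 (degemination): /ff/ is a geminate; the first /f/ deletes. /zz/ is a geminate; the first /z/ deletes. /daigaffumzazz/ → daigafumzaz.
Rule 3 (nasal place assimilation): /m/ precedes the alveolar consonant /z/, so it assimilates in place to [n]. /daigafumzaz/ → daigafunzaz.
Rule 4 (final cluster simplification): no segment meets the environment; /daigafunzaz/ is unchanged.

daigafunzaz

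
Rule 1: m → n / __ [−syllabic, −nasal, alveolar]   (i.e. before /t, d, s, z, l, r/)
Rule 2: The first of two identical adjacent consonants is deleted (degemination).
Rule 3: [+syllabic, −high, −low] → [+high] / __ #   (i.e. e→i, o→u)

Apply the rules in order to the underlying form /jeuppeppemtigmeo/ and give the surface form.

Rule 1 (nasal place assimilation): /m/ precedes the alveolar consonant /t/, so it assimilates in place to [n]. /jeuppeppemtigmeo/ → jeuppeppentigmeo.
Rule 2 (degemination): /pp/ is a geminate; the first /p/ deletes. /pp/ is a geminate; the first /p/ deletes. /jeuppeppentigmeo/ → jeupepentigmeo.
Rule 3 (final vowel raising): /o/ is a mid vowel in word-final position, so it raises to [u]. /jeupepentigmeo/ → jeupepentigmeu.

jeupepentigmeu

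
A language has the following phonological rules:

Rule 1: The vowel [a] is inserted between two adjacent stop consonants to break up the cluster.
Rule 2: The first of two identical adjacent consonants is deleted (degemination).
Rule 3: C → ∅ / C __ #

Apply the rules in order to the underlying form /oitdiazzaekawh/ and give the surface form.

oitadiazaekaw

Rule 1 (stop-cluster a-epenthesis): /t/ and /d/ form a stop–stop cluster, so [a] is inserted between them. /oitdiazzaekawh/ → oitadiazzaekawh.
Rule 2 (degemination): /zz/ is a geminate; the first /z/ deletes. /oitadiazzaekawh/ → oitadiazaekawh.
Rule 3 (final cluster simplification): /h/ is the second consonant of a word-final cluster /wh/, so it deletes. /oitadiazaekawh/ → oitadiazaekaw.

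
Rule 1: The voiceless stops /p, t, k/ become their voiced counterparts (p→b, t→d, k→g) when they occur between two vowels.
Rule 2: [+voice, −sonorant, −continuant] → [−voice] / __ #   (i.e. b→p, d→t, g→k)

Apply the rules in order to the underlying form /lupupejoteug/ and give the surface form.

Rule 1 (intervocalic voicing): /p/ is a voiceless stop between vowels /u/ and /u/, so it voices to [b]. /p/ is a voiceless stop between vowels /u/ and /e/, so it voices to [b]. /t/ is a voiceless stop between vowels /o/ and /e/, so it voices to [d]. /lupupejoteug/ → lububejodeug.
Rule 2 (final devoicing): /g/ is a voiced stop in word-final position, so it devoices to [k]. /lububejodeug/ → lububejodeuk.

lububejodeuk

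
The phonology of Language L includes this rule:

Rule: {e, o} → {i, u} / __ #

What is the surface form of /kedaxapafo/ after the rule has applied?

/o/ is a mid vowel in word-final position, so it raises to [u].
The other instance of /e/ does not occur in the required environment and remains unchanged.
Surface form: [kedaxapafu].

kedaxapafu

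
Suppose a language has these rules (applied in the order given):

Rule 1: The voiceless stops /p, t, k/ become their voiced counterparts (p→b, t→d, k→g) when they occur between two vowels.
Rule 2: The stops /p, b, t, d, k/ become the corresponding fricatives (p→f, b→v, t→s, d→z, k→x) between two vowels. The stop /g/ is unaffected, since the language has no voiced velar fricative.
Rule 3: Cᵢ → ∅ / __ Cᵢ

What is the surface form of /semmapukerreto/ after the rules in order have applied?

semavugerezo

Rule 1 (intervocalic voicing): /p/ is a voiceless stop between vowels /a/ and /u/, so it voices to [b]. /k/ is a voiceless stop between vowels /u/ and /e/, so it voices to [g]. /t/ is a voiceless stop between vowels /e/ and /o/, so it voices to [d]. /semmapukerreto/ → semmabugerredo.
Rule 2 (intervocalic spirantization): /b/ is a stop between vowels /a/ and /u/, so it spirantizes to the fricative [v]. /d/ is a stop between vowels /e/ and /o/, so it spirantizes to the fricative [z]. /semmabugerredo/ → semmavugerrezo.
Rule 3 (degemination): /mm/ is a geminate; the first /m/ deletes. /rr/ is a geminate; the first /r/ deletes. /semmavugerrezo/ → semavugerezo.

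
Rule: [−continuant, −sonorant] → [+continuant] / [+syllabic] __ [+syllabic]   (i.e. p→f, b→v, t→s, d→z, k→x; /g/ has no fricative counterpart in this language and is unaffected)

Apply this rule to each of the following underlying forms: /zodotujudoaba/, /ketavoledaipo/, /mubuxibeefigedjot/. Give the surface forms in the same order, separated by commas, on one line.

zozosujuzoava, kesavolezaifo, muvuxiveefigedjot

/zodotujudoaba/: /d/ is a stop between vowels /o/ and /o/, so it spirantizes to the fricative [z]. /t/ is a stop between vowels /o/ and /u/, so it spirantizes to the fricative [s]. /d/ is a stop between vowels /u/ and /o/, so it spirantizes to the fricative [z]. /b/ is a stop between vowels /a/ and /a/, so it spirantizes to the fricative [v]. → [zozosujuzoava].
/ketavoledaipo/: /t/ is a stop between vowels /e/ and /a/, so it spirantizes to the fricative [s]. /d/ is a stop between vowels /e/ and /a/, so it spirantizes to the fricative [z]. /p/ is a stop between vowels /i/ and /o/, so it spirantizes to the fricative [f]. → [kesavolezaifo].
/mubuxibeefigedjot/: /b/ is a stop between vowels /u/ and /u/, so it spirantizes to the fricative [v]. /b/ is a stop between vowels /i/ and /e/, so it spirantizes to the fricative [v]. → [muvuxiveefigedjot].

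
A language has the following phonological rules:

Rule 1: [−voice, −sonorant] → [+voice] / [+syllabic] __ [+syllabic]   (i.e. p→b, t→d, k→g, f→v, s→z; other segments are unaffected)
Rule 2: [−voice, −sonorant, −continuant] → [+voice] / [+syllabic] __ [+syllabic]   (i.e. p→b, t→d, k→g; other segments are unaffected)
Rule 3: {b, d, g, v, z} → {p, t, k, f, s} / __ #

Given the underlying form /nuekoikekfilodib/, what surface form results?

nuegoigekfilodip

Rule 1 (intervocalic voicing): /k/ is a voiceless obstruent between vowels /e/ and /o/, so it voices to [g]. /k/ is a voiceless obstruent between vowels /i/ and /e/, so it voices to [g]. /nuekoikekfilodib/ → nuegoigekfilodib.
Rule 2 (intervocalic voicing): no segment meets the environment; /nuegoigekfilodib/ is unchanged.
Rule 3 (final devoicing): /b/ is a voiced obstruent in word-final position, so it devoices to [p]. /nuegoigekfilodib/ → nuegoigekfilodip.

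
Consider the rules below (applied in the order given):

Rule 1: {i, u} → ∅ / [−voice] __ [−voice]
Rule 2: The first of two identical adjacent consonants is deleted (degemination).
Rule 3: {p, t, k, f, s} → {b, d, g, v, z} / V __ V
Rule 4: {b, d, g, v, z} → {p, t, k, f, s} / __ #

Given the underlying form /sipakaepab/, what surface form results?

spagaebap

Rule 1 (high vowel syncope): /i/ is a high vowel flanked by voiceless consonants /s/ and /p/, so it deletes. /sipakaepab/ → spakaepab.
Rule 2 (degemination): no segment meets the environment; /spakaepab/ is unchanged.
Rule 3 (intervocalic voicing): /k/ is a voiceless obstruent between vowels /a/ and /a/, so it voices to [g]. /p/ is a voiceless obstruent between vowels /e/ and /a/, so it voices to [b]. /spakaepab/ → spagaebab.
Rule 4 (final devoicing): /b/ is a voiced obstruent in word-final position, so it devoices to [p]. /spagaebab/ → spagaebap.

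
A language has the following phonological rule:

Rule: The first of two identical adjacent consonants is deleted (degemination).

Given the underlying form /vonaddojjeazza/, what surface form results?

/dd/ is a geminate; the first /d/ deletes.
/jj/ is a geminate; the first /j/ deletes.
/zz/ is a geminate; the first /z/ deletes.
The other instances of /v/, /n/, /d/, /j/, /z/ do not occur in the required environment and remain unchanged.
Surface form: [vonadojeaza].

vonadojeaza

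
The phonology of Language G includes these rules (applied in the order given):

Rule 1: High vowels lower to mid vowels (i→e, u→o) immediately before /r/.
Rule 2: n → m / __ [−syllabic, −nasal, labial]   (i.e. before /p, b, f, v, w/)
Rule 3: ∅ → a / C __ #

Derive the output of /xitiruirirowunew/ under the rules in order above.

xiteruererowunewa

Rule 1 (pre-rhotic lowering): /i/ is a high vowel immediately before /r/, so it lowers to [e]. /i/ is a high vowel immediately before /r/, so it lowers to [e]. /i/ is a high vowel immediately before /r/, so it lowers to [e]. /xitiruirirowunew/ → xiteruererowunew.
Rule 2 (nasal place assimilation): no segment meets the environment; /xiteruererowunew/ is unchanged.
Rule 3 (final a-epenthesis): the form ends in the consonant /w/, so [a] is inserted word-finally. /xiteruererowunew/ → xiteruererowunewa.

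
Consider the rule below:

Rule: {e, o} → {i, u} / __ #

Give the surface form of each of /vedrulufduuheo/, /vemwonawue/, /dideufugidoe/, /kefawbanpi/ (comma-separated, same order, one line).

vedrulufduuheu, vemwonawui, dideufugidoi, kefawbanpi

/vedrulufduuheo/: /o/ is a mid vowel in word-final position, so it raises to [u]. → [vedrulufduuheu].
/vemwonawue/: /e/ is a mid vowel in word-final position, so it raises to [i]. → [vemwonawui].
/dideufugidoe/: /e/ is a mid vowel in word-final position, so it raises to [i]. → [dideufugidoi].
/kefawbanpi/: the rule's environment is not met; surfaces unchanged as [kefawbanpi].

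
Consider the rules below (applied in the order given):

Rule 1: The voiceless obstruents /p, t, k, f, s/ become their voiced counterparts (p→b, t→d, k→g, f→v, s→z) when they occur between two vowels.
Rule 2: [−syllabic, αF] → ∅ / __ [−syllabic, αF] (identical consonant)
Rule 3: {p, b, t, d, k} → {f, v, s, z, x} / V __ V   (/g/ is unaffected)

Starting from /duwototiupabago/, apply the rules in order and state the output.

Rule 1 (intervocalic voicing): /t/ is a voiceless obstruent between vowels /o/ and /o/, so it voices to [d]. /t/ is a voiceless obstruent between vowels /o/ and /i/, so it voices to [d]. /p/ is a voiceless obstruent between vowels /u/ and /a/, so it voices to [b]. /duwototiupabago/ → duwododiubabago.
Rule 2 (degemination): no segment meets the environment; /duwododiubabago/ is unchanged.
Rule 3 (intervocalic spirantization): /d/ is a stop between vowels /o/ and /o/, so it spirantizes to the fricative [z]. /d/ is a stop between vowels /o/ and /i/, so it spirantizes to the fricative [z]. /b/ is a stop between vowels /u/ and /a/, so it spirantizes to the fricative [v]. /b/ is a stop between vowels /a/ and /a/, so it spirantizes to the fricative [v]. /duwododiubabago/ → duwozoziuvavago.

duwozoziuvavago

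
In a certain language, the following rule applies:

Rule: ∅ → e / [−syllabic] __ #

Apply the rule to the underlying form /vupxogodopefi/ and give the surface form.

vupxogodopefi

No segment of /vupxogodopefi/ meets the structural description of the rule, so the form surfaces unchanged.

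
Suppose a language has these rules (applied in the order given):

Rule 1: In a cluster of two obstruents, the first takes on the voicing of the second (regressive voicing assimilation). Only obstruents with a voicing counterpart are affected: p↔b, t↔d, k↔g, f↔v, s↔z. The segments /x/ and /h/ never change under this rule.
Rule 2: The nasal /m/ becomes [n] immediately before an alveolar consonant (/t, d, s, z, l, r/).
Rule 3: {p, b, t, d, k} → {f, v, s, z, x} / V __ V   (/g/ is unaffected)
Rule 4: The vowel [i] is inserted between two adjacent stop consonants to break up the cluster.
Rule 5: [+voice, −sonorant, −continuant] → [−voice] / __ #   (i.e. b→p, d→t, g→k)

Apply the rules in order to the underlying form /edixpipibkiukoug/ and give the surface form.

Rule 1 (regressive voicing assimilation): /b/ precedes the voiceless obstruent /k/, so it devoices to [p] by assimilation. /edixpipibkiukoug/ → edixpipipkiukoug.
Rule 2 (nasal place assimilation): no segment meets the environment; /edixpipipkiukoug/ is unchanged.
Rule 3 (intervocalic spirantization): /d/ is a stop between vowels /e/ and /i/, so it spirantizes to the fricative [z]. /p/ is a stop between vowels /i/ and /i/, so it spirantizes to the fricative [f]. /k/ is a stop between vowels /u/ and /o/, so it spirantizes to the fricative [x]. /edixpipipkiukoug/ → ezixpifipkiuxoug.
Rule 4 (stop-cluster i-epenthesis): /p/ and /k/ form a stop–stop cluster, so [i] is inserted between them. /ezixpifipkiuxoug/ → ezixpifipikiuxoug.
Rule 5 (final devoicing): /g/ is a voiced stop in word-final position, so it devoices to [k]. /ezixpifipikiuxoug/ → ezixpifipikiuxouk.

ezixpifipikiuxouk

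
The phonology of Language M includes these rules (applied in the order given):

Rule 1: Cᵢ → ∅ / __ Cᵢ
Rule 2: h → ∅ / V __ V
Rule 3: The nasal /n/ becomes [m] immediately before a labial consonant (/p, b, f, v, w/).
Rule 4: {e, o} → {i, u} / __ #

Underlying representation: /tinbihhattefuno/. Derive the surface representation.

timbiatefunu

Rule 1 (degemination): /hh/ is a geminate; the first /h/ deletes. /tt/ is a geminate; the first /t/ deletes. /tinbihhattefuno/ → tinbihatefuno.
Rule 2 (intervocalic h-deletion): /h/ occurs between vowels /i/ and /a/, so it deletes. /tinbihatefuno/ → tinbiatefuno.
Rule 3 (nasal place assimilation): /n/ precedes the labial consonant /b/, so it assimilates in place to [m]. /tinbiatefuno/ → timbiatefuno.
Rule 4 (final vowel raising): /o/ is a mid vowel in word-final position, so it raises to [u]. /timbiatefuno/ → timbiatefunu.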